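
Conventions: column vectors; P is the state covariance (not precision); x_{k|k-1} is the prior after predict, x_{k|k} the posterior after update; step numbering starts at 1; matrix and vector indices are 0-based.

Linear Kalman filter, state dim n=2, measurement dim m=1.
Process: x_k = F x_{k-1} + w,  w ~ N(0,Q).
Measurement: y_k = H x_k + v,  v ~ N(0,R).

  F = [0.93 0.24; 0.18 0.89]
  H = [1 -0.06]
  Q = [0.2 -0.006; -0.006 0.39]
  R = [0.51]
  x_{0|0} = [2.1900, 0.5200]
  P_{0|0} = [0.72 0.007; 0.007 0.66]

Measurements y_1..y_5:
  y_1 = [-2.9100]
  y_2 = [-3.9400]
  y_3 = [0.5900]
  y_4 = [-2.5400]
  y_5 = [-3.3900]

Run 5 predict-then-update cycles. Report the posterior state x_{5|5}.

step 1: x^-=[2.1615, 0.8570]  P^-=[0.8639 0.2616; 0.2616 0.9384]  S=[1.3459]  K=[0.6302; 0.1525]  nu=[-5.0201]  x^+=[-1.0022, 0.0912]  P^+=[0.3293 0.1322; 0.1322 0.9070]
step 2: x^-=[-0.9102, -0.0992]  P^-=[0.5961 0.3580; 0.3580 1.1615]  S=[1.0673]  K=[0.5384; 0.2701]  nu=[-3.0358]  x^+=[-2.5446, -0.9193]  P^+=[0.2867 0.2028; 0.2028 1.0836]
step 3: x^-=[-2.5871, -1.2762]  P^-=[0.6009 0.4501; 0.4501 1.3226]  S=[1.0617]  K=[0.5406; 0.3492]  nu=[3.1005]  x^+=[-0.9110, -0.1936]  P^+=[0.2907 0.2497; 0.2497 1.1931]
step 4: x^-=[-0.8937, -0.3363]  P^-=[0.6316 0.5150; 0.5150 1.4245]  S=[1.0849]  K=[0.5537; 0.3959]  nu=[-1.6665]  x^+=[-1.8164, -0.9960]  P^+=[0.2990 0.2772; 0.2772 1.2545]
step 5: x^-=[-1.9283, -1.2134]  P^-=[0.6546 0.5534; 0.5534 1.4822]  S=[1.1035]  K=[0.5631; 0.4209]  nu=[-1.5345]  x^+=[-2.7924, -1.8592]  P^+=[0.3047 0.2919; 0.2919 1.2867]

x_post = [-2.7924, -1.8592]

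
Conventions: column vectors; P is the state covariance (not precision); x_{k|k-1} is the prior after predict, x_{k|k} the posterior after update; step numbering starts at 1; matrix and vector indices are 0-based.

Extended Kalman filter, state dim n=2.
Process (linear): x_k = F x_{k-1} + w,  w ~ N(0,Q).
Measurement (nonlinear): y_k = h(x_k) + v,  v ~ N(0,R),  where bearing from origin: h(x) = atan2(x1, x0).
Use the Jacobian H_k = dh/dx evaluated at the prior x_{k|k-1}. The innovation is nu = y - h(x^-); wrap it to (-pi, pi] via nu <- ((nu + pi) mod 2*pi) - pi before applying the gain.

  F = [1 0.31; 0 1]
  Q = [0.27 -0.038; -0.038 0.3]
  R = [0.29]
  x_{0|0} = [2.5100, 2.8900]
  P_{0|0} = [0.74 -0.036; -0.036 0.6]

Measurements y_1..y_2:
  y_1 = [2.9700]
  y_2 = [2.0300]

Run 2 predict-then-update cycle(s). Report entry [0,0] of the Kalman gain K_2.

K[0,0] = -0.4499

step 1: x^-=[3.4059, 2.8900]  P^-=[1.0453 0.1120; 0.1120 0.9000]  H_jac=[-0.1448 0.1707]  S=[0.3326]  K=[-0.3977; 0.4131]  nu=[2.2664]  x^+=[2.5045, 3.8263]  P^+=[0.9927 0.1667; 0.1667 0.8432]
step 2: x^-=[3.6906, 3.8263]  P^-=[1.4471 0.3901; 0.3901 1.1432]  H_jac=[-0.1354 0.1306]  S=[0.3222]  K=[-0.4499; 0.2994]  nu=[1.2266]  x^+=[3.1388, 4.1935]  P^+=[1.3818 0.4335; 0.4335 1.1143]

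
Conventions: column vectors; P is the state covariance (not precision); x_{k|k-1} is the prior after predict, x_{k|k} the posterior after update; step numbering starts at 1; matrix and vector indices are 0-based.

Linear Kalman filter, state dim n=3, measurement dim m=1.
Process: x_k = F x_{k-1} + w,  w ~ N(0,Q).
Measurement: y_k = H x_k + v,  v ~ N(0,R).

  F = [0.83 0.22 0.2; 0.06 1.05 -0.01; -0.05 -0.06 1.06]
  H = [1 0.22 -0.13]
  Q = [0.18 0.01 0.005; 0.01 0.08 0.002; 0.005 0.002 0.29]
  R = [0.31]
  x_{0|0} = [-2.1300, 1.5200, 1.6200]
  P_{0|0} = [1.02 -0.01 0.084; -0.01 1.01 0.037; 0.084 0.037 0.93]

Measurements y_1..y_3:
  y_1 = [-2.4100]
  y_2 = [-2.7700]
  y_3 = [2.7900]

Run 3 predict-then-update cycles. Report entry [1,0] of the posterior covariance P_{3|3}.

step 1: x^-=[-1.1095, 1.4520, 1.7325]  P^-=[0.9963 0.2914 0.2284; 0.2914 1.1952 -0.0274; 0.2284 -0.0274 1.3275]  S=[1.4569]  K=[0.7074; 0.3829; 0.0342]  nu=[-1.3947]  x^+=[-2.0962, 0.9179, 1.6849]  P^+=[0.2671 -0.1033 0.1932; -0.1033 0.9815 -0.0465; 0.1932 -0.0465 1.3258]
step 2: x^-=[-1.2009, 0.8212, 1.8357]  P^-=[0.4869 0.1471 0.4260; 0.1471 1.1510 -0.1082; 0.4260 -0.1082 1.7686]  S=[0.8426]  K=[0.5505; 0.4918; 0.2045]  nu=[-1.5111]  x^+=[-2.0328, 0.0781, 1.5267]  P^+=[0.2315 -0.0810 0.3312; -0.0810 0.9472 -0.1930; 0.3312 -0.1930 1.7334]
step 3: x^-=[-1.3647, -0.0552, 1.7153]  P^-=[0.5181 0.1263 0.6007; 0.1263 1.1187 -0.2659; 0.6007 -0.2659 2.2306]  S=[0.8345]  K=[0.5605; 0.4877; 0.3022]  nu=[4.3898]  x^+=[1.0959, 2.0857, 3.0420]  P^+=[0.2559 -0.1018 0.4593; -0.1018 0.9202 -0.3889; 0.4593 -0.3889 2.1544]

P_post[1,0] = -0.1018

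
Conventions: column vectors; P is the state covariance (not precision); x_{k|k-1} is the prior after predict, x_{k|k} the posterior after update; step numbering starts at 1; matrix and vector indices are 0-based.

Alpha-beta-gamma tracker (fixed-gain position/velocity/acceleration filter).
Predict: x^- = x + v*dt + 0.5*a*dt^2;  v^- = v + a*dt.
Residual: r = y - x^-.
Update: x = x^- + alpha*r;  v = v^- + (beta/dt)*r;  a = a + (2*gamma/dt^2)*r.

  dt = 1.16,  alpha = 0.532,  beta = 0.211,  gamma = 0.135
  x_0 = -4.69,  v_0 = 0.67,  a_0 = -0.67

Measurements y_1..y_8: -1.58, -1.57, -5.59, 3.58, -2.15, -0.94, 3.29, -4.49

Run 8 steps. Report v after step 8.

v_post = 0.4185

step 1: x_pred=-4.3636  r=2.7836  x^+=-2.8827  v^+=0.3991  a^+=-0.1115
step 2: x_pred=-2.4947  r=0.9247  x^+=-2.0028  v^+=0.4380  a^+=0.0741
step 3: x_pred=-1.4448  r=-4.1452  x^+=-3.6501  v^+=-0.2300  a^+=-0.7577
step 4: x_pred=-4.4266  r=8.0066  x^+=-0.1671  v^+=0.3475  a^+=0.8489
step 5: x_pred=0.8071  r=-2.9571  x^+=-0.7661  v^+=0.7943  a^+=0.2555
step 6: x_pred=0.3272  r=-1.2672  x^+=-0.3469  v^+=0.8602  a^+=0.0013
step 7: x_pred=0.6518  r=2.6382  x^+=2.0553  v^+=1.3416  a^+=0.5306
step 8: x_pred=3.9686  r=-8.4586  x^+=-0.5314  v^+=0.4185  a^+=-1.1666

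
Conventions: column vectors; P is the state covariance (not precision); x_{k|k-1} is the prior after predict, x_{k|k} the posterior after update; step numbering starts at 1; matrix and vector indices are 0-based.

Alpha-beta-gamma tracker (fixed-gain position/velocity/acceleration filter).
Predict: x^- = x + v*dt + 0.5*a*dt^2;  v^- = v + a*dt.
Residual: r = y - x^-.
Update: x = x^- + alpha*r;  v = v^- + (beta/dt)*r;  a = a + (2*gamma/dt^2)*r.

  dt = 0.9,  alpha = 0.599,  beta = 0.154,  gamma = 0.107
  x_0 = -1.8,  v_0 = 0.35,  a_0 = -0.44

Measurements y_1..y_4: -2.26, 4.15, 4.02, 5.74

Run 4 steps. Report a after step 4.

step 1: x_pred=-1.6632  r=-0.5968  x^+=-2.0207  v^+=-0.1481  a^+=-0.5977
step 2: x_pred=-2.3960  r=6.5460  x^+=1.5250  v^+=0.4341  a^+=1.1318
step 3: x_pred=2.3741  r=1.6459  x^+=3.3600  v^+=1.7343  a^+=1.5666
step 4: x_pred=5.5553  r=0.1847  x^+=5.6660  v^+=3.1759  a^+=1.6154

a_post = 1.6154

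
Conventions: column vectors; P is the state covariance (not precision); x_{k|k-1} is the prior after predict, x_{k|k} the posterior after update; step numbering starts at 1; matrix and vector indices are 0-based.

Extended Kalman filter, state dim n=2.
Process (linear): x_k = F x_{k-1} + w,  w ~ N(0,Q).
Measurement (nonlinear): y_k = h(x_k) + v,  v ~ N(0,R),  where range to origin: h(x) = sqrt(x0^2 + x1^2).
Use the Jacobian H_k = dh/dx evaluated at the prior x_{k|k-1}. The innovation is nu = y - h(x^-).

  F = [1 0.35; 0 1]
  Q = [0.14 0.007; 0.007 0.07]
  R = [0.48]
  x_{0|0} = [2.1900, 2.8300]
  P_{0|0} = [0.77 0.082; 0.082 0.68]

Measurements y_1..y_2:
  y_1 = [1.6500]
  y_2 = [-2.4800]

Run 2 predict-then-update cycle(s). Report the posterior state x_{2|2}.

x_post = [-0.1849, 0.0287]

step 1: x^-=[3.1805, 2.8300]  P^-=[1.0507 0.3270; 0.3270 0.7500]  H_jac=[0.7471 0.6647]  S=[1.7226]  K=[0.5819; 0.4312]  nu=[-2.6073]  x^+=[1.6634, 1.7056]  P^+=[0.4675 -0.1052; -0.1052 0.4297]
step 2: x^-=[2.2604, 1.7056]  P^-=[0.5865 0.0521; 0.0521 0.4997]  H_jac=[0.7982 0.6023]  S=[1.0851]  K=[0.4604; 0.3157]  nu=[-5.3117]  x^+=[-0.1849, 0.0287]  P^+=[0.3565 -0.1056; -0.1056 0.3915]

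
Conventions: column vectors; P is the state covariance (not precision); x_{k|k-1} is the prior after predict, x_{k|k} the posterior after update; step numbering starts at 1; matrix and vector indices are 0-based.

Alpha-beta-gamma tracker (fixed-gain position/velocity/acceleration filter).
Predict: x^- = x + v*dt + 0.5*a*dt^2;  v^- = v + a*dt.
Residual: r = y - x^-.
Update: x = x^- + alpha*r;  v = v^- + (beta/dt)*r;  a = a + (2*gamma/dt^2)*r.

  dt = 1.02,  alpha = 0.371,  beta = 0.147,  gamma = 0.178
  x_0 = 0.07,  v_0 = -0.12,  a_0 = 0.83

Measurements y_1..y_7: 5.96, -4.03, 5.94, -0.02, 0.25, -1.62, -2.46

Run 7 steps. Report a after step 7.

a_post = -1.8114

step 1: x_pred=0.3794  r=5.5806  x^+=2.4498  v^+=1.5309  a^+=2.7396
step 2: x_pred=5.4364  r=-9.4664  x^+=1.9244  v^+=2.9609  a^+=-0.4996
step 3: x_pred=4.6846  r=1.2554  x^+=5.1504  v^+=2.6323  a^+=-0.0701
step 4: x_pred=7.7988  r=-7.8188  x^+=4.8980  v^+=1.4340  a^+=-2.7455
step 5: x_pred=4.9325  r=-4.6825  x^+=3.1953  v^+=-2.0412  a^+=-4.3477
step 6: x_pred=-1.1484  r=-0.4716  x^+=-1.3234  v^+=-6.5439  a^+=-4.5091
step 7: x_pred=-10.3437  r=7.8837  x^+=-7.4189  v^+=-10.0069  a^+=-1.8114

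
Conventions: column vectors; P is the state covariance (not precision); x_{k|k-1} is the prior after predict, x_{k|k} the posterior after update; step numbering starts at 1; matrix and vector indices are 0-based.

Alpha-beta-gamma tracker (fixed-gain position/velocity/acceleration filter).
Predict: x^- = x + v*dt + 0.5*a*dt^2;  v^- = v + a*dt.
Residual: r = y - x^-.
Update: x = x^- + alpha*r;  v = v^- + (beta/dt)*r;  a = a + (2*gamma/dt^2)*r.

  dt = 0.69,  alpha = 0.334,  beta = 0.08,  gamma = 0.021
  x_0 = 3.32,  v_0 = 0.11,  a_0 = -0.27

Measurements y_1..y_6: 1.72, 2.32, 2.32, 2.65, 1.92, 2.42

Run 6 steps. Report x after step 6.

x_post = 1.2028

step 1: x_pred=3.3316  r=-1.6116  x^+=2.7933  v^+=-0.2632  a^+=-0.4122
step 2: x_pred=2.5136  r=-0.1936  x^+=2.4490  v^+=-0.5700  a^+=-0.4293
step 3: x_pred=1.9535  r=0.3665  x^+=2.0759  v^+=-0.8237  a^+=-0.3969
step 4: x_pred=1.4131  r=1.2369  x^+=1.8262  v^+=-0.9542  a^+=-0.2878
step 5: x_pred=1.0993  r=0.8207  x^+=1.3734  v^+=-1.0576  a^+=-0.2154
step 6: x_pred=0.5924  r=1.8276  x^+=1.2028  v^+=-0.9943  a^+=-0.0542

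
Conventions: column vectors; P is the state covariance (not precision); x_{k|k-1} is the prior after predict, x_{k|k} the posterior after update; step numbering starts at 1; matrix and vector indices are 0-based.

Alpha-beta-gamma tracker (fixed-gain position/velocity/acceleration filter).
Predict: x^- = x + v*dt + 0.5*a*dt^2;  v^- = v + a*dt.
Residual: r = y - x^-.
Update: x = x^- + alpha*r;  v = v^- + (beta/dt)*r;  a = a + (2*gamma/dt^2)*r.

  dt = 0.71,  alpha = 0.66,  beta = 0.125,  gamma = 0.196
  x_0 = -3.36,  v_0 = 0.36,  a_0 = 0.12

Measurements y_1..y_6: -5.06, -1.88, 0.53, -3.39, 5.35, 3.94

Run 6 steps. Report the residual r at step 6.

step 1: x_pred=-3.0742  r=-1.9858  x^+=-4.3848  v^+=0.0956  a^+=-1.4242
step 2: x_pred=-4.6759  r=2.7959  x^+=-2.8306  v^+=-0.4234  a^+=0.7499
step 3: x_pred=-2.9422  r=3.4722  x^+=-0.6505  v^+=0.7204  a^+=3.4500
step 4: x_pred=0.7305  r=-4.1205  x^+=-1.9890  v^+=2.4444  a^+=0.2458
step 5: x_pred=-0.1915  r=5.5415  x^+=3.4659  v^+=3.5946  a^+=4.5550
step 6: x_pred=7.1661  r=-3.2261  x^+=5.0369  v^+=6.2607  a^+=2.0463

resid = -3.2261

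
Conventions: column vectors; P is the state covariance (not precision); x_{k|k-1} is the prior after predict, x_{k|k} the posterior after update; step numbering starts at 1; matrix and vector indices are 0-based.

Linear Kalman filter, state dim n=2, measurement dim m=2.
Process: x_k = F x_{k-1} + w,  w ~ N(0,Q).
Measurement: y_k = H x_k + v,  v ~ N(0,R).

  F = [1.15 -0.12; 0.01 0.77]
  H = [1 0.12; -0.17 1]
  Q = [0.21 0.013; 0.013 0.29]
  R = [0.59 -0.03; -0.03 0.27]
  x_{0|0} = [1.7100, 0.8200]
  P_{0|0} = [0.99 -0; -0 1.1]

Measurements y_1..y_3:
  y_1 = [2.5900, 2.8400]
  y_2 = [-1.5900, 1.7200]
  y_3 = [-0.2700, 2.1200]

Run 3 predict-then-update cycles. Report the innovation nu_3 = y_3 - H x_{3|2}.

step 1: x^-=[1.8681, 0.6485]  P^-=[1.5351 -0.0773; -0.0773 0.9423]  S=[2.1201 -0.2536; -0.2536 1.2829]  K=[0.7048 -0.1243; 0.1085 0.7662]  nu=[0.6441, 2.5091]  x^+=[2.0101, 2.6408]  P^+=[0.4176 0.0163; 0.0163 0.2064]
step 2: x^-=[1.9947, 2.0535]  P^-=[0.7608 0.0131; 0.0131 0.4127]  S=[1.3599 -0.0969; -0.0969 0.7002]  K=[0.5542 -0.0892; 0.0887 0.5985]  nu=[-3.8312, 0.0056]  x^+=[-0.1292, 1.7169]  P^+=[0.3279 0.0150; 0.0150 0.1615]
step 3: x^-=[-0.3546, 1.3207]  P^-=[0.6418 0.0151; 0.0151 0.3860]  S=[1.2410 -0.0780; -0.0780 0.6694]  K=[0.5136 -0.0806; 0.0861 0.5828]  nu=[-0.0739, 0.7390]  x^+=[-0.4521, 1.7451]  P^+=[0.3037 0.0145; 0.0145 0.1572]

innov = [-0.0739, 0.7390]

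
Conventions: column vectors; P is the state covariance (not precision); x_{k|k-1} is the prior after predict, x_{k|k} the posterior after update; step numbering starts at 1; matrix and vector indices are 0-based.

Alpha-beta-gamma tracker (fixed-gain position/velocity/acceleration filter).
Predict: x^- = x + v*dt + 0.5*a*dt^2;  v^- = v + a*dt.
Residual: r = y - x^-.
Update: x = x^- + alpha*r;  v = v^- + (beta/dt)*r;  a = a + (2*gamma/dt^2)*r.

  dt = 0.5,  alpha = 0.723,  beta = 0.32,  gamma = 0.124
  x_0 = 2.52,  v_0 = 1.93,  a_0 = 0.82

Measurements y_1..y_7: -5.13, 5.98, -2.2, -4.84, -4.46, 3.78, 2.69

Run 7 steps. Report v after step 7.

step 1: x_pred=3.5875  r=-8.7175  x^+=-2.7153  v^+=-3.2392  a^+=-7.8278
step 2: x_pred=-5.3133  r=11.2933  x^+=2.8517  v^+=0.0746  a^+=3.3752
step 3: x_pred=3.3110  r=-5.5110  x^+=-0.6735  v^+=-1.7648  a^+=-2.0917
step 4: x_pred=-1.8173  r=-3.0227  x^+=-4.0027  v^+=-4.7451  a^+=-5.0902
step 5: x_pred=-7.0116  r=2.5516  x^+=-5.1668  v^+=-5.6572  a^+=-2.5590
step 6: x_pred=-8.3153  r=12.0953  x^+=0.4296  v^+=0.8042  a^+=9.4395
step 7: x_pred=2.0117  r=0.6783  x^+=2.5021  v^+=5.9581  a^+=10.1124

v_post = 5.9581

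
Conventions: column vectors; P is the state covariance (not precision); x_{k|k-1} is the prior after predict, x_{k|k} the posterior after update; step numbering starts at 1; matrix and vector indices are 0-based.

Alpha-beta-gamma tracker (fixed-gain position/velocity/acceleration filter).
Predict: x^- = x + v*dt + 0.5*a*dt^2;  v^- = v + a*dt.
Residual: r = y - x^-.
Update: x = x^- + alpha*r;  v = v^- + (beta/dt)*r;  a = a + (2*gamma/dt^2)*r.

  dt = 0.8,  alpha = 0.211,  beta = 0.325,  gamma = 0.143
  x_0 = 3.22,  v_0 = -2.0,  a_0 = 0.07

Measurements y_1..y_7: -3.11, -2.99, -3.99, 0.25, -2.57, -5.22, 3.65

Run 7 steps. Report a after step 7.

step 1: x_pred=1.6424  r=-4.7524  x^+=0.6396  v^+=-3.8747  a^+=-2.0537
step 2: x_pred=-3.1173  r=0.1273  x^+=-3.0904  v^+=-5.4659  a^+=-1.9969
step 3: x_pred=-8.1022  r=4.1122  x^+=-7.2345  v^+=-5.3929  a^+=-0.1592
step 4: x_pred=-11.5997  r=11.8497  x^+=-9.0994  v^+=-0.7063  a^+=5.1361
step 5: x_pred=-8.0209  r=5.4509  x^+=-6.8708  v^+=5.6170  a^+=7.5720
step 6: x_pred=0.0459  r=-5.2659  x^+=-1.0652  v^+=9.5354  a^+=5.2188
step 7: x_pred=8.2331  r=-4.5831  x^+=7.2661  v^+=11.8485  a^+=3.1707

a_post = 3.1707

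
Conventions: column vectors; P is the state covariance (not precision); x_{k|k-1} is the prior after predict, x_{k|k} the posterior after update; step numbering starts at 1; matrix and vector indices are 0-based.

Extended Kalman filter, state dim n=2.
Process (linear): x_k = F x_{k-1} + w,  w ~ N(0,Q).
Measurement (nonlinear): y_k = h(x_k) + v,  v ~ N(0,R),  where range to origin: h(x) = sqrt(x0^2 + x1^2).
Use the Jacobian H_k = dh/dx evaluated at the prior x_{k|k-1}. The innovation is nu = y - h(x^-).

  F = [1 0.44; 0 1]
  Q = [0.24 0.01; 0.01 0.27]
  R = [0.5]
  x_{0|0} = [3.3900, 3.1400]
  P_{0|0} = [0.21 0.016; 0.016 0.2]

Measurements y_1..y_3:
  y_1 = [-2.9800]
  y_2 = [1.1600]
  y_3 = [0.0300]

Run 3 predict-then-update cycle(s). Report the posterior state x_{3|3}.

x_post = [0.5984, -0.1027]

step 1: x^-=[4.7716, 3.1400]  P^-=[0.5028 0.1140; 0.1140 0.4700]  H_jac=[0.8354 0.5497]  S=[1.0976]  K=[0.4398; 0.3222]  nu=[-8.6921]  x^+=[0.9491, 0.3398]  P^+=[0.2905 -0.0415; -0.0415 0.3561]
step 2: x^-=[1.0986, 0.3398]  P^-=[0.5630 0.1252; 0.1252 0.6261]  H_jac=[0.9553 0.2955]  S=[1.1391]  K=[0.5046; 0.2674]  nu=[0.0100]  x^+=[1.1037, 0.3425]  P^+=[0.2729 -0.0285; -0.0285 0.5446]
step 3: x^-=[1.2544, 0.3425]  P^-=[0.5933 0.2211; 0.2211 0.8146]  H_jac=[0.9647 0.2634]  S=[1.2210]  K=[0.5164; 0.3504]  nu=[-1.2703]  x^+=[0.5984, -0.1027]  P^+=[0.2676 0.0002; 0.0002 0.6647]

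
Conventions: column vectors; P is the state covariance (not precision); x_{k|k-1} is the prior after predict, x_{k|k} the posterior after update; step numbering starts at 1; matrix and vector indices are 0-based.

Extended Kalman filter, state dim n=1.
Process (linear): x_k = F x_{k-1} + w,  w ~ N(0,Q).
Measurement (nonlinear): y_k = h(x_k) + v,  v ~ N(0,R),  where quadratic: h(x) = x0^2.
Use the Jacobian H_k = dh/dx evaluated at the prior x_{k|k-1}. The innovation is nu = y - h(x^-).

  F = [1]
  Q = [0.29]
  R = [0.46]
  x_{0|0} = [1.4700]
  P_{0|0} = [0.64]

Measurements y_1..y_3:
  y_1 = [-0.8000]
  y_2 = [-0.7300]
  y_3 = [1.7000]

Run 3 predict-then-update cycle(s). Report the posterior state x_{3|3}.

x_post = [0.4023]

step 1: x^-=[1.4700]  P^-=[0.9300]  H_jac=[2.9400]  S=[8.4985]  K=[0.3217]  nu=[-2.9609]  x^+=[0.5174]  P^+=[0.0503]
step 2: x^-=[0.5174]  P^-=[0.3403]  H_jac=[1.0348]  S=[0.8244]  K=[0.4272]  nu=[-0.9977]  x^+=[0.0912]  P^+=[0.1899]
step 3: x^-=[0.0912]  P^-=[0.4799]  H_jac=[0.1824]  S=[0.4760]  K=[0.1839]  nu=[1.6917]  x^+=[0.4023]  P^+=[0.4638]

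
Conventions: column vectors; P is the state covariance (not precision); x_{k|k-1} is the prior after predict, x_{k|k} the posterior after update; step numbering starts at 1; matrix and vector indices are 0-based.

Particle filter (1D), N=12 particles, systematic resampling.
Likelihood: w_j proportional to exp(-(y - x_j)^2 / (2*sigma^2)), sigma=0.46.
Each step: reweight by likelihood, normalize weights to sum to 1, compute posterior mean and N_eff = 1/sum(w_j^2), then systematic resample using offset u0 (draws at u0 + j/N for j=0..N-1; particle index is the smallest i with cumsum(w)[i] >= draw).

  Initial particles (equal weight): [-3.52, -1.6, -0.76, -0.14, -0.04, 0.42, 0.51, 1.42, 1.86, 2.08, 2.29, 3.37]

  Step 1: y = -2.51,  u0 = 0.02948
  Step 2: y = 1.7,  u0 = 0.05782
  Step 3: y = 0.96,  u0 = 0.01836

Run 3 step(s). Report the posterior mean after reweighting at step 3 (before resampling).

post_mean = -1.6000

step 1: w=[0.3873, 0.6096, 0.0031, 0.0000, 0.0000, 0.0000, 0.0000, 0.0000, 0.0000, 0.0000, 0.0000, 0.0000]  mean=-2.3409  Neff=1.9171  idx=[0, 0, 0, 0, 0, 1, 1, 1, 1, 1, 1, 1]
step 2: w=[0.0000, 0.0000, 0.0000, 0.0000, 0.0000, 0.1429, 0.1429, 0.1429, 0.1429, 0.1429, 0.1429, 0.1429]  mean=-1.6000  Neff=7.0000  idx=[5, 5, 6, 7, 7, 8, 8, 9, 10, 10, 11, 11]
step 3: w=[0.0833, 0.0833, 0.0833, 0.0833, 0.0833, 0.0833, 0.0833, 0.0833, 0.0833, 0.0833, 0.0833, 0.0833]  mean=-1.6000  Neff=12.0000  idx=[0, 1, 2, 3, 4, 5, 6, 7, 8, 9, 10, 11]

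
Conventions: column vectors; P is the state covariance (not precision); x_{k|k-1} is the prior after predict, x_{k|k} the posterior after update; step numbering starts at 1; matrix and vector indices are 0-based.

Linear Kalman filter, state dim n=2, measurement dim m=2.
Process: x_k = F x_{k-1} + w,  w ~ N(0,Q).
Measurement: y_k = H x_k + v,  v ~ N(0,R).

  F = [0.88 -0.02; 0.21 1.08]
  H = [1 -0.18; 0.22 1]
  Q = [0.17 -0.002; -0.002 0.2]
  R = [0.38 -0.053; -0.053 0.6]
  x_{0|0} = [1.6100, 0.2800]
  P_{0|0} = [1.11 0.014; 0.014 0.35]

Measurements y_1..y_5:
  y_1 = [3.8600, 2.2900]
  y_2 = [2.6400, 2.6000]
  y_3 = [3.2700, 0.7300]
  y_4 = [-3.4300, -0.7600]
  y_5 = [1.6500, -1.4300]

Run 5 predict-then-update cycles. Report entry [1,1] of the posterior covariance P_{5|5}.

step 1: x^-=[1.4112, 0.6405]  P^-=[1.0292 0.2088; 0.2088 0.6635]  S=[1.3556 0.2545; 0.2545 1.4052]  K=[0.6971 0.1835; -0.0299 0.5103]  nu=[2.5641, 1.3390]  x^+=[3.4443, 1.2472]  P^+=[0.2581 0.0163; 0.0163 0.3042]
step 2: x^-=[3.0060, 2.0702]  P^-=[0.3694 0.0546; 0.0546 0.5736]  S=[0.7484 -0.0225; -0.0225 1.2155]  K=[0.4842 0.1208; -0.0505 0.4808]  nu=[0.0066, -0.1316]  x^+=[2.9933, 2.0066]  P^+=[0.1789 0.0074; 0.0074 0.2895]
step 3: x^-=[2.5940, 2.7958]  P^-=[0.3084 0.0318; 0.0318 0.5490]  S=[0.6947 -0.0534; -0.0534 1.1779]  K=[0.4437 0.1047; -0.0603 0.4693]  nu=[1.1792, -2.6365]  x^+=[2.8411, 1.4874]  P^+=[0.1637 0.0033; 0.0033 0.2840]
step 4: x^-=[2.4704, 2.2030]  P^-=[0.2967 0.0253; 0.0253 0.5400]  S=[0.6851 -0.0607; -0.0607 1.1655]  K=[0.4354 0.1003; -0.0639 0.4648]  nu=[-5.5039, -3.5065]  x^+=[-0.2776, 0.9247]  P^+=[0.1604 0.0018; 0.0018 0.2819]
step 5: x^-=[-0.2627, 0.9404]  P^-=[0.2943 0.0233; 0.0233 0.5367]  S=[0.6833 -0.0625; -0.0625 1.1612]  K=[0.4336 0.0992; -0.0649 0.4631]  nu=[2.0820, -2.3126]  x^+=[0.4108, -0.2657]  P^+=[0.1598 0.0014; 0.0014 0.2810]

P_post[1,1] = 0.2810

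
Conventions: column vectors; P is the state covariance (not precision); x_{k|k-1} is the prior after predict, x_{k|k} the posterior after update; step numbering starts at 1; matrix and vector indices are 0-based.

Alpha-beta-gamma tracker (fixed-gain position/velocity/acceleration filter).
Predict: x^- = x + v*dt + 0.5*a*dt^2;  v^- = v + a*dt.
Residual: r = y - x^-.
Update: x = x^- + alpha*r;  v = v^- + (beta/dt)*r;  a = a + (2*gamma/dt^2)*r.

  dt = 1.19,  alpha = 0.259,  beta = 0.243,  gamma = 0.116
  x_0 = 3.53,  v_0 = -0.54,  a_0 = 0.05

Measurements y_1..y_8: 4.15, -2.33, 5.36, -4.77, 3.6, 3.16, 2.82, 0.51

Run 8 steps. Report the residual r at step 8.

step 1: x_pred=2.9228  r=1.2272  x^+=3.2406  v^+=-0.2299  a^+=0.2511
step 2: x_pred=3.1448  r=-5.4748  x^+=1.7268  v^+=-1.0491  a^+=-0.6459
step 3: x_pred=0.0211  r=5.3389  x^+=1.4039  v^+=-0.7275  a^+=0.2288
step 4: x_pred=0.7001  r=-5.4701  x^+=-0.7166  v^+=-1.5723  a^+=-0.6674
step 5: x_pred=-3.0602  r=6.6602  x^+=-1.3352  v^+=-1.0064  a^+=0.4238
step 6: x_pred=-2.2328  r=5.3928  x^+=-0.8360  v^+=0.5991  a^+=1.3073
step 7: x_pred=0.8024  r=2.0176  x^+=1.3250  v^+=2.5667  a^+=1.6378
step 8: x_pred=5.5390  r=-5.0290  x^+=4.2365  v^+=3.4887  a^+=0.8139

resid = -5.0290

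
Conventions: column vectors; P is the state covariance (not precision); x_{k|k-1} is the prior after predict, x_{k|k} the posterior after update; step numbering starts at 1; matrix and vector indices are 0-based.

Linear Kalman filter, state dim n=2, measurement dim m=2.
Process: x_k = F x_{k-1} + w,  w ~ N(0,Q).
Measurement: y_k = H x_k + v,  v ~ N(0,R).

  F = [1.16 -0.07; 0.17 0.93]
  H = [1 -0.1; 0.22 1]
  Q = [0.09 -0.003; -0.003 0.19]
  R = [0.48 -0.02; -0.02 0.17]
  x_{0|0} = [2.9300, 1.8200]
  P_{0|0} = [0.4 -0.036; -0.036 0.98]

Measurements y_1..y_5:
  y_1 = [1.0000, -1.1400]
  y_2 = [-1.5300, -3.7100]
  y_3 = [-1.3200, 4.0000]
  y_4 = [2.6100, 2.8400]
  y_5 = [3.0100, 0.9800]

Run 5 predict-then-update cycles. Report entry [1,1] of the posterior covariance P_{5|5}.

P_post[1,1] = 0.1101

step 1: x^-=[3.2714, 2.1907]  P^-=[0.6389 -0.0263; -0.0263 1.0378]  S=[1.1345 -0.0090; -0.0090 1.2271]  K=[0.5662 0.0972; -0.1080 0.8402]  nu=[-2.0523, -4.0504]  x^+=[1.7155, -0.9907]  P^+=[0.2645 -0.0530; -0.0530 0.1567]
step 2: x^-=[2.0594, -0.6297]  P^-=[0.4553 -0.0176; -0.0176 0.3164]  S=[0.9420 0.0314; 0.0314 0.5007]  K=[0.4807 0.1349; -0.0732 0.6288]  nu=[-3.6523, -3.5333]  x^+=[-0.1730, -2.5841]  P^+=[0.2245 -0.0361; -0.0361 0.1163]
step 3: x^-=[-0.0198, -2.4326]  P^-=[0.3985 -0.0048; -0.0048 0.2857]  S=[0.8823 0.0344; 0.0344 0.4728]  K=[0.4466 0.1428; -0.0615 0.6064]  nu=[-1.5434, 6.4370]  x^+=[0.2098, 1.5655]  P^+=[0.2085 -0.0305; -0.0305 0.1110]
step 4: x^-=[0.1338, 1.4916]  P^-=[0.3760 -0.0017; -0.0017 0.2824]  S=[0.8592 0.0328; 0.0328 0.4699]  K=[0.4324 0.1423; -0.0579 0.6043]  nu=[2.6253, 1.3190]  x^+=[1.4566, 2.1366]  P^+=[0.2018 -0.0289; -0.0289 0.1102]
step 5: x^-=[1.5402, 2.2346]  P^-=[0.3668 -0.0012; -0.0012 0.2821]  S=[0.8499 0.0313; 0.0313 0.4693]  K=[0.4265 0.1410; -0.0569 0.6043]  nu=[1.6933, -1.5935]  x^+=[2.0378, 1.1755]  P^+=[0.1991 -0.0284; -0.0284 0.1101]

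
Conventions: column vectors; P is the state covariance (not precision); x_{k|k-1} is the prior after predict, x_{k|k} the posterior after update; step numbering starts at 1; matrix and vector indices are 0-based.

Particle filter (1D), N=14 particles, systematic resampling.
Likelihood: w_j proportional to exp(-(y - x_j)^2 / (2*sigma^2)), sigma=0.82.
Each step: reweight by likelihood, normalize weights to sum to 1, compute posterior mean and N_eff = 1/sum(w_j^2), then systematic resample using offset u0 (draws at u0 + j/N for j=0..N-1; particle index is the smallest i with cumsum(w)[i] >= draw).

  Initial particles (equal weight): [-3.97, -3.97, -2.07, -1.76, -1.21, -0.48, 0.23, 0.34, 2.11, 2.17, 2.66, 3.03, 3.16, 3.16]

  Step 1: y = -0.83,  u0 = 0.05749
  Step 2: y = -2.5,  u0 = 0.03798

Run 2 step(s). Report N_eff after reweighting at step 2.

step 1: w=[0.0002, 0.0002, 0.0923, 0.1521, 0.2600, 0.2643, 0.1255, 0.1046, 0.0005, 0.0004, 0.0000, 0.0000, 0.0000, 0.0000]  mean=-0.8354  Neff=5.1079  idx=[2, 3, 3, 4, 4, 4, 4, 5, 5, 5, 6, 6, 7, 7]
step 2: w=[0.2476, 0.1891, 0.1891, 0.0824, 0.0824, 0.0824, 0.0824, 0.0137, 0.0137, 0.0137, 0.0011, 0.0011, 0.0007, 0.0007]  mean=-1.5956  Neff=6.2300  idx=[0, 0, 0, 1, 1, 1, 2, 2, 2, 3, 4, 5, 6, 7]

N_eff = 6.2300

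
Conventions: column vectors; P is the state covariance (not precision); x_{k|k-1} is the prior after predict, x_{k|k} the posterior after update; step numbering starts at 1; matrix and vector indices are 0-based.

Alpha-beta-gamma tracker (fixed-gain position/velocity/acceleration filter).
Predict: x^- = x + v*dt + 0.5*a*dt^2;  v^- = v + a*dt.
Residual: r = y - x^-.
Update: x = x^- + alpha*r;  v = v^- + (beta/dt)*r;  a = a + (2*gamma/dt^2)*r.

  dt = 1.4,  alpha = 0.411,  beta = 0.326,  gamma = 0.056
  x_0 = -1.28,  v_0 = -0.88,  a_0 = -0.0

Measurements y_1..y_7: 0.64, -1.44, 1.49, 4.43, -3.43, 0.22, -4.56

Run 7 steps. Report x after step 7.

x_post = -1.1399

step 1: x_pred=-2.5120  r=3.1520  x^+=-1.2165  v^+=-0.1460  a^+=0.1801
step 2: x_pred=-1.2445  r=-0.1955  x^+=-1.3248  v^+=0.0606  a^+=0.1689
step 3: x_pred=-1.0744  r=2.5644  x^+=-0.0205  v^+=0.8943  a^+=0.3155
step 4: x_pred=1.5407  r=2.8893  x^+=2.7282  v^+=2.0087  a^+=0.4806
step 5: x_pred=6.0114  r=-9.4414  x^+=2.1310  v^+=0.4831  a^+=-0.0589
step 6: x_pred=2.7495  r=-2.5295  x^+=1.7099  v^+=-0.1885  a^+=-0.2035
step 7: x_pred=1.2466  r=-5.8066  x^+=-1.1399  v^+=-1.8254  a^+=-0.5353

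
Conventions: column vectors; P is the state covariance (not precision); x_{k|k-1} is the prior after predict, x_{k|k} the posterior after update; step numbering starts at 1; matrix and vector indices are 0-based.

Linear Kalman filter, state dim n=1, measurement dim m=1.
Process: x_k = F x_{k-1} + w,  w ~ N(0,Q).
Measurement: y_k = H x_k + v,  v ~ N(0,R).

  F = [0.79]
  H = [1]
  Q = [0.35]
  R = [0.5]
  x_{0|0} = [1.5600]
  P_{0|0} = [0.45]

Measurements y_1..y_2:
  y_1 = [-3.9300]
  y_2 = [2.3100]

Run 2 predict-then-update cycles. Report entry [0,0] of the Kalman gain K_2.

step 1: x^-=[1.2324]  P^-=[0.6308]  S=[1.1308]  K=[0.5579]  nu=[-5.1624]  x^+=[-1.6475]  P^+=[0.2789]
step 2: x^-=[-1.3015]  P^-=[0.5241]  S=[1.0241]  K=[0.5118]  nu=[3.6115]  x^+=[0.5467]  P^+=[0.2559]

K[0,0] = 0.5118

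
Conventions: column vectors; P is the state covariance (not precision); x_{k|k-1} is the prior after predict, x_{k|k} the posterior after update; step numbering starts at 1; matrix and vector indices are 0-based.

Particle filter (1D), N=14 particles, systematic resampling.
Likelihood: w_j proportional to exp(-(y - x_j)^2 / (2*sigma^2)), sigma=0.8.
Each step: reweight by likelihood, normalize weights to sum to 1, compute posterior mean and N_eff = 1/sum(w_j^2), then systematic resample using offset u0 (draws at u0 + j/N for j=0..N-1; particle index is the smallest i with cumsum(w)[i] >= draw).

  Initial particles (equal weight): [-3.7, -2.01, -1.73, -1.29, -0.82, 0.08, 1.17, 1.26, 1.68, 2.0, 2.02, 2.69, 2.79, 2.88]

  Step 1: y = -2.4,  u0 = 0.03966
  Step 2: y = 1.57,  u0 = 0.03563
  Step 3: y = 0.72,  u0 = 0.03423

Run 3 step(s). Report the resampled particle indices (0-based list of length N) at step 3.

step 1: w=[0.1117, 0.3713, 0.2944, 0.1597, 0.0595, 0.0034, 0.0000, 0.0000, 0.0000, 0.0000, 0.0000, 0.0000, 0.0000, 0.0000]  mean=-1.9233  Neff=3.7585  idx=[0, 0, 1, 1, 1, 1, 1, 2, 2, 2, 2, 3, 3, 4]
step 2: w=[0.0000, 0.0000, 0.0028, 0.0028, 0.0028, 0.0028, 0.0028, 0.0127, 0.0127, 0.0127, 0.0127, 0.1054, 0.1054, 0.7244]  mean=-0.9820  Neff=1.8259  idx=[8, 11, 12, 12, 13, 13, 13, 13, 13, 13, 13, 13, 13, 13]
step 3: w=[0.0054, 0.0250, 0.0250, 0.0250, 0.0920, 0.0920, 0.0920, 0.0920, 0.0920, 0.0920, 0.0920, 0.0920, 0.0920, 0.0920]  mean=-0.8601  Neff=11.5632  idx=[2, 4, 5, 5, 6, 7, 8, 8, 9, 10, 11, 12, 12, 13]

resampled_idx = [2, 4, 5, 5, 6, 7, 8, 8, 9, 10, 11, 12, 12, 13]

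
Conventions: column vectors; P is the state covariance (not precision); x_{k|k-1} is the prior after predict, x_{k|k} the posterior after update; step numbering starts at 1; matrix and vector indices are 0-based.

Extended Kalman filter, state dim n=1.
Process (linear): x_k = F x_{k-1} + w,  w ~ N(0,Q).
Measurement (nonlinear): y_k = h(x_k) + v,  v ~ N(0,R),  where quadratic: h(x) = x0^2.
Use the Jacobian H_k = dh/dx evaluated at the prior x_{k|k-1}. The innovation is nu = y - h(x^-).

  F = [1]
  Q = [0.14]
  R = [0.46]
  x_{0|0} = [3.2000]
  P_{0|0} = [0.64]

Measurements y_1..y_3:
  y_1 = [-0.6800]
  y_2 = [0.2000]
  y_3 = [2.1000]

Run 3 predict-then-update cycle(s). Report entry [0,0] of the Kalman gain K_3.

step 1: x^-=[3.2000]  P^-=[0.7800]  H_jac=[6.4000]  S=[32.4088]  K=[0.1540]  nu=[-10.9200]  x^+=[1.5180]  P^+=[0.0111]
step 2: x^-=[1.5180]  P^-=[0.1511]  H_jac=[3.0359]  S=[1.8524]  K=[0.2476]  nu=[-2.1042]  x^+=[0.9970]  P^+=[0.0375]
step 3: x^-=[0.9970]  P^-=[0.1775]  H_jac=[1.9940]  S=[1.1658]  K=[0.3036]  nu=[1.1060]  x^+=[1.3328]  P^+=[0.0700]

K[0,0] = 0.3036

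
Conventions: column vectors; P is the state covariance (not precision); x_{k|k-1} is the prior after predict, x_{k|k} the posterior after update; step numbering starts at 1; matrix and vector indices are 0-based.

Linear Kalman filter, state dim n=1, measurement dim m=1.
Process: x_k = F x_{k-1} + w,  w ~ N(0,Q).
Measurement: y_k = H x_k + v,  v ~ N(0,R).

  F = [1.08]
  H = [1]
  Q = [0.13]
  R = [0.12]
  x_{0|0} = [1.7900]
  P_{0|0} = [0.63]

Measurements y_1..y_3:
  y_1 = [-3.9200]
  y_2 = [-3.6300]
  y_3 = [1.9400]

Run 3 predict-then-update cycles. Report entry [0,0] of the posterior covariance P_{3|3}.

step 1: x^-=[1.9332]  P^-=[0.8648]  S=[0.9848]  K=[0.8782]  nu=[-5.8532]  x^+=[-3.2068]  P^+=[0.1054]
step 2: x^-=[-3.4633]  P^-=[0.2529]  S=[0.3729]  K=[0.6782]  nu=[-0.1667]  x^+=[-3.5764]  P^+=[0.0814]
step 3: x^-=[-3.8625]  P^-=[0.2249]  S=[0.3449]  K=[0.6521]  nu=[5.8025]  x^+=[-0.0787]  P^+=[0.0783]

P_post[0,0] = 0.0783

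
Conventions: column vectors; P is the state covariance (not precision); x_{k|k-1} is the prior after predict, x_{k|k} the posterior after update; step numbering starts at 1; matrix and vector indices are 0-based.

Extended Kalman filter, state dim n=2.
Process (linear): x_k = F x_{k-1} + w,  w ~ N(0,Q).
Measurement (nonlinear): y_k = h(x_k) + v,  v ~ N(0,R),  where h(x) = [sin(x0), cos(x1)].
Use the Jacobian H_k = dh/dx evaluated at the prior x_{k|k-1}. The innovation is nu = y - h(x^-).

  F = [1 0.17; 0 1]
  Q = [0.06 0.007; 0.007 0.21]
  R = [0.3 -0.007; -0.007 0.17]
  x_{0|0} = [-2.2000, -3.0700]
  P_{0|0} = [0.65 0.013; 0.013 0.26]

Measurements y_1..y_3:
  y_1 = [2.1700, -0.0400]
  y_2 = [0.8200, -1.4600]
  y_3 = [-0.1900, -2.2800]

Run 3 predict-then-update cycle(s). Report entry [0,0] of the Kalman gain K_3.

step 1: x^-=[-2.7219, -3.0700]  P^-=[0.7219 0.0642; 0.0642 0.4700]  H_jac=[-0.9132 0.0000; 0.0000 0.0715]  S=[0.9021 -0.0112; -0.0112 0.1724]  K=[-0.7311 -0.0208; -0.0626 0.1909]  nu=[2.5775, 0.9574]  x^+=[-4.6263, -3.0486]  P^+=[0.2400 0.0220; 0.0220 0.4599]
step 2: x^-=[-5.1445, -3.0486]  P^-=[0.3208 0.1072; 0.1072 0.6699]  H_jac=[0.4188 0.0000; 0.0000 0.0929]  S=[0.3563 -0.0028; -0.0028 0.1758]  K=[0.3776 0.0627; 0.1289 0.3560]  nu=[-0.0881, -0.4643]  x^+=[-5.2069, -3.2252]  P^+=[0.2694 0.0864; 0.0864 0.6420]
step 3: x^-=[-5.7552, -3.2252]  P^-=[0.3774 0.2025; 0.2025 0.8520]  H_jac=[0.8638 0.0000; 0.0000 -0.0835]  S=[0.5816 -0.0216; -0.0216 0.1759]  K=[0.5595 -0.0274; 0.2870 -0.3693]  nu=[-0.6938, -1.2835]  x^+=[-6.1082, -2.9504]  P^+=[0.1945 0.1027; 0.1027 0.7755]

K[0,0] = 0.5595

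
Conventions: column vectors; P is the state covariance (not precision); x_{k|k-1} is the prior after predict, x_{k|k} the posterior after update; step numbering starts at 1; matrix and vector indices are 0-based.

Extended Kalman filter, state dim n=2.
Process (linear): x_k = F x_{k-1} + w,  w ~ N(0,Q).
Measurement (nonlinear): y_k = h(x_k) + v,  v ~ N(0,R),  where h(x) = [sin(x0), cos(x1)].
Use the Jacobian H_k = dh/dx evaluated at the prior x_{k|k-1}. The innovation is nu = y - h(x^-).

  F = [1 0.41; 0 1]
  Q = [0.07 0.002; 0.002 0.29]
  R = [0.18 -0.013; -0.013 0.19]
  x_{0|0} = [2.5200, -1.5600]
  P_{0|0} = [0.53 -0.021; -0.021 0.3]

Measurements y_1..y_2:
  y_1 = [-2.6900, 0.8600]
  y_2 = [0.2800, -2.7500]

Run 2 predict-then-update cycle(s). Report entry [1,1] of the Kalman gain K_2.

step 1: x^-=[1.8804, -1.5600]  P^-=[0.6332 0.1040; 0.1040 0.5900]  H_jac=[-0.3047 0.0000; 0.0000 0.9999]  S=[0.2388 -0.0447; -0.0447 0.7799]  K=[-0.7915 0.0880; 0.0090 0.7569]  nu=[-3.6425, 0.8492]  x^+=[4.8381, -0.9498]  P^+=[0.4714 0.0270; 0.0270 0.1437]
step 2: x^-=[4.4487, -0.9498]  P^-=[0.5877 0.0879; 0.0879 0.4337]  H_jac=[-0.2606 0.0000; 0.0000 0.8133]  S=[0.2199 -0.0316; -0.0316 0.4769]  K=[-0.6814 0.1048; 0.0022 0.7398]  nu=[1.2454, -3.3318]  x^+=[3.2510, -3.4120]  P^+=[0.4758 0.0354; 0.0354 0.1728]

K[1,1] = 0.7398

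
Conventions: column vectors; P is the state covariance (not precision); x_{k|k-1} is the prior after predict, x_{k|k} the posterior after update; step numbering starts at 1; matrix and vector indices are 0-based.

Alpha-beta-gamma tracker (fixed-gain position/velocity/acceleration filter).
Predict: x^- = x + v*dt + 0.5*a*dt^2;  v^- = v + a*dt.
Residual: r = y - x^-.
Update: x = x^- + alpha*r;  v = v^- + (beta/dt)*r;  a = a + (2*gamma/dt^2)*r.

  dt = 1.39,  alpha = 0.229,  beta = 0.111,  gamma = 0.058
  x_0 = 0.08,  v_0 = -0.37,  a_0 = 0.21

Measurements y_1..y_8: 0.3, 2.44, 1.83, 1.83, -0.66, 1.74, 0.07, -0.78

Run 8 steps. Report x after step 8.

step 1: x_pred=-0.2314  r=0.5314  x^+=-0.1097  v^+=-0.0357  a^+=0.2419
step 2: x_pred=0.0744  r=2.3656  x^+=0.6161  v^+=0.4895  a^+=0.3839
step 3: x_pred=1.6674  r=0.1626  x^+=1.7046  v^+=1.0361  a^+=0.3937
step 4: x_pred=3.5252  r=-1.6952  x^+=3.1370  v^+=1.4480  a^+=0.2919
step 5: x_pred=5.4318  r=-6.0918  x^+=4.0367  v^+=1.3673  a^+=-0.0738
step 6: x_pred=5.8660  r=-4.1260  x^+=4.9211  v^+=0.9352  a^+=-0.3215
step 7: x_pred=5.9105  r=-5.8405  x^+=4.5730  v^+=0.0219  a^+=-0.6722
step 8: x_pred=3.9540  r=-4.7340  x^+=2.8699  v^+=-1.2905  a^+=-0.9564

x_post = 2.8699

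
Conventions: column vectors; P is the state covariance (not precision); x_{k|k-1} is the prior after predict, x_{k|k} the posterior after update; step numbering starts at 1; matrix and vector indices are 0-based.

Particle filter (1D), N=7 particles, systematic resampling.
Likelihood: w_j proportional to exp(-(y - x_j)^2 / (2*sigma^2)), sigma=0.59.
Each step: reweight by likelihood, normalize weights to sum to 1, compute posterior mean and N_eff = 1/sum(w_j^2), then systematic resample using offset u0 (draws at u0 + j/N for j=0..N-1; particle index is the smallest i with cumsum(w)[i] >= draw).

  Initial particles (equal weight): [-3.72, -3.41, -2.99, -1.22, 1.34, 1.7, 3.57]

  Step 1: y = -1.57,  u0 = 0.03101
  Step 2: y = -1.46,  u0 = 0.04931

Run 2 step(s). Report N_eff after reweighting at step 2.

step 1: w=[0.0014, 0.0086, 0.0612, 0.9288, 0.0000, 0.0000, 0.0000]  mean=-1.3506  Neff=1.1540  idx=[2, 3, 3, 3, 3, 3, 3]
step 2: w=[0.0062, 0.1656, 0.1656, 0.1656, 0.1656, 0.1656, 0.1656]  mean=-1.2310  Neff=6.0741  idx=[1, 2, 2, 3, 4, 5, 6]

N_eff = 6.0741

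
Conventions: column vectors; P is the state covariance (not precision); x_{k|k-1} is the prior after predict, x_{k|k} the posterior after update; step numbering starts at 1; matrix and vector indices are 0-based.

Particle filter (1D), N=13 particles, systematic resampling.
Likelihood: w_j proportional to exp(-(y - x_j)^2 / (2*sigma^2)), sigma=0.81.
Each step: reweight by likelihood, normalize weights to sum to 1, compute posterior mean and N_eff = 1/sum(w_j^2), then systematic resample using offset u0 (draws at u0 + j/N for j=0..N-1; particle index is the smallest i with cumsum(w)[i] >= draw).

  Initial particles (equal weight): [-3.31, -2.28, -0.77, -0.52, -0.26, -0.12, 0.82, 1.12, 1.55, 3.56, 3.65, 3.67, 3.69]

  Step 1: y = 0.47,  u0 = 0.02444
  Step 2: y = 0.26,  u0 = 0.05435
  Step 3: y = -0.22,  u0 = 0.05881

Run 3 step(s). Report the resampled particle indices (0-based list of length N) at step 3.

resampled_idx = [0, 1, 2, 2, 3, 4, 4, 5, 6, 6, 8, 9, 11]

step 1: w=[0.0000, 0.0007, 0.0726, 0.1110, 0.1561, 0.1797, 0.2134, 0.1698, 0.0963, 0.0002, 0.0001, 0.0001, 0.0001]  mean=0.3386  Neff=6.3344  idx=[2, 3, 3, 4, 4, 5, 5, 6, 6, 6, 7, 7, 8]
step 2: w=[0.0500, 0.0706, 0.0706, 0.0914, 0.0914, 0.1006, 0.1006, 0.0884, 0.0884, 0.0884, 0.0639, 0.0639, 0.0316]  mean=0.2260  Neff=12.1869  idx=[1, 2, 3, 4, 4, 5, 6, 7, 8, 8, 9, 10, 12]
step 3: w=[0.1043, 0.1043, 0.1116, 0.1116, 0.1116, 0.1109, 0.1109, 0.0490, 0.0490, 0.0490, 0.0490, 0.0284, 0.0103]  mean=-0.0137  Neff=10.6096  idx=[0, 1, 2, 2, 3, 4, 4, 5, 6, 6, 8, 9, 11]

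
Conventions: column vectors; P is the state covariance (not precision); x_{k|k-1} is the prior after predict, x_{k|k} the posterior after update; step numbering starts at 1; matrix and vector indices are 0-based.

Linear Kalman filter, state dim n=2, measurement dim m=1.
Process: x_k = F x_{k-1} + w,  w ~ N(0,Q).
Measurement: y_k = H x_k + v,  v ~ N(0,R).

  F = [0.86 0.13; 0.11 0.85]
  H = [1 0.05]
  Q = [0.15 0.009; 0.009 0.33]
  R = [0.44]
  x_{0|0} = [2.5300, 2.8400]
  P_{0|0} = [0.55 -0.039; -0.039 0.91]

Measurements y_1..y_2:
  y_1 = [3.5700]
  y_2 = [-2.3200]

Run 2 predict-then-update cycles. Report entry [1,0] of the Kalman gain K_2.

K[1,0] = 0.2609

step 1: x^-=[2.5450, 2.6923]  P^-=[0.5634 0.1325; 0.1325 0.9868]  S=[1.0192]  K=[0.5593; 0.1784]  nu=[0.8904]  x^+=[3.0430, 2.8512]  P^+=[0.2446 0.0308; 0.0308 0.9544]
step 2: x^-=[2.9877, 2.7582]  P^-=[0.3539 0.1605; 0.1605 1.0283]  S=[0.8125]  K=[0.4454; 0.2609]  nu=[-5.4456]  x^+=[0.5620, 1.3377]  P^+=[0.1927 0.0661; 0.0661 0.9730]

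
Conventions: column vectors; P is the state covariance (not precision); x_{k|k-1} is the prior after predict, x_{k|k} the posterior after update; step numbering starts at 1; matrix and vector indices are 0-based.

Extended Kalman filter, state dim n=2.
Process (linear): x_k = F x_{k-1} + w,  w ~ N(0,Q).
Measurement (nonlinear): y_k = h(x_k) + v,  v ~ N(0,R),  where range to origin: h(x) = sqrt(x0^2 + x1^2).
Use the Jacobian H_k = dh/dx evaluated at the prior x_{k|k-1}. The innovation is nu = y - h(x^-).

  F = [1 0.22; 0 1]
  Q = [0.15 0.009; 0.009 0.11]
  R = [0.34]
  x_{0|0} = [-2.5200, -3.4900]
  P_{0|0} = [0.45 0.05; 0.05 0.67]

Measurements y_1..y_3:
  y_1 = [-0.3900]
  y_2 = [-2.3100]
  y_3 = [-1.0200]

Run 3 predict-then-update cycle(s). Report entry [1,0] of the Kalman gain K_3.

step 1: x^-=[-3.2878, -3.4900]  P^-=[0.6544 0.2064; 0.2064 0.7800]  H_jac=[-0.6857 -0.7279]  S=[1.2670]  K=[-0.4728; -0.5598]  nu=[-5.1848]  x^+=[-0.8367, -0.5875]  P^+=[0.3713 -0.1289; -0.1289 0.3829]
step 2: x^-=[-0.9659, -0.5875]  P^-=[0.4831 -0.0357; -0.0357 0.4929]  H_jac=[-0.8544 -0.5197]  S=[0.7941]  K=[-0.4964; -0.2842]  nu=[-3.4406]  x^+=[0.7420, 0.3904]  P^+=[0.2874 -0.1477; -0.1477 0.4288]
step 3: x^-=[0.8279, 0.3904]  P^-=[0.3932 -0.0444; -0.0444 0.5388]  H_jac=[0.9045 0.4265]  S=[0.7254]  K=[0.4641; 0.2614]  nu=[-1.9353]  x^+=[-0.0703, -0.1156]  P^+=[0.2369 -0.1324; -0.1324 0.4892]

K[1,0] = 0.2614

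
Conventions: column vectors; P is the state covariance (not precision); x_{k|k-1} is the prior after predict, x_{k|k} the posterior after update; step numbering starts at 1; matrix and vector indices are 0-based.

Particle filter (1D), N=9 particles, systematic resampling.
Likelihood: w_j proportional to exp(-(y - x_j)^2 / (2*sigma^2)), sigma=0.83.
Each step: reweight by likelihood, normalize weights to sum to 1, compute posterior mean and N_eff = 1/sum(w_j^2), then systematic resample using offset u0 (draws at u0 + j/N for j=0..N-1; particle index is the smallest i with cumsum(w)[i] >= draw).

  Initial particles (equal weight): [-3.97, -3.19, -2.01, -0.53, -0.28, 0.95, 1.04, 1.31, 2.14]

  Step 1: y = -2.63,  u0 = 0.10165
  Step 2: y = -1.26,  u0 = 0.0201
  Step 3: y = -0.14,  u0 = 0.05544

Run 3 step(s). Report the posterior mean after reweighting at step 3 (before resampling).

post_mean = -0.9035

step 1: w=[0.1442, 0.4228, 0.4016, 0.0216, 0.0096, 0.0000, 0.0000, 0.0000, 0.0000]  mean=-2.7426  Neff=2.7668  idx=[0, 1, 1, 1, 1, 2, 2, 2, 4]
step 2: w=[0.0018, 0.0242, 0.0242, 0.0242, 0.0242, 0.2404, 0.2404, 0.2404, 0.1801]  mean=-1.8161  Neff=4.8032  idx=[1, 5, 5, 6, 6, 6, 7, 7, 8]
step 3: w=[0.0008, 0.0513, 0.0513, 0.0513, 0.0513, 0.0513, 0.0513, 0.0513, 0.6401]  mean=-0.9035  Neff=2.3356  idx=[2, 4, 6, 8, 8, 8, 8, 8, 8]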